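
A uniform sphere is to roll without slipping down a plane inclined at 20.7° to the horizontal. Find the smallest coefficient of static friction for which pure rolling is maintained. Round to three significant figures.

For this body I = (2/5)MR², i.e. k = I/(MR²) = 0.4.
Along the incline Mg sinθ − f = Ma, and torque about the center fR = Iα = kMR²(a/R) gives f = kMa.
These give a = g sinθ/(1+k) and the required friction f = kMg sinθ/(1+k).
With N = Mg cosθ, the no-slip condition f ≤ μN gives μ_min = f/N = k tanθ/(1+k).
μ_min = 0.4 × tan20.7° / 1.4 ≈ 0.108.

μ_min ≈ 0.108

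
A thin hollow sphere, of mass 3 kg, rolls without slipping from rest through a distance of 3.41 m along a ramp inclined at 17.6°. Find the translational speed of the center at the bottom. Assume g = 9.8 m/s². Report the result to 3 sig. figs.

v ≈ 3.48 m/s

For this body I = (2/3)MR², i.e. k = I/(MR²) = 2/3.
Since it rolls without slipping, ω = v/R and KE = ½Mv² + ½Iω² = ½(1+k)Mv² = (5/6)Mv².
The vertical drop is h = L sinθ = 3.41 × sin17.6° = 1.031 m.
Setting Mgh = (5/6)Mv² gives v = √(2gh/(1+k)) = √(2·9.8·1.031/1.667) ≈ 3.48 m/s.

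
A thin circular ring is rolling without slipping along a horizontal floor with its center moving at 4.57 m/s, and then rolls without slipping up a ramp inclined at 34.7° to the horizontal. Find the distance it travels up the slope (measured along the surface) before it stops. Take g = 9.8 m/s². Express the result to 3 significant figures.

d ≈ 3.74 m

With I = MR², the ratio k = I/(MR²) is 1.
Pure rolling means v = ωR; then KE = ½Mv² + ½I(v/R)² = ½(1+k)Mv² = Mv².
Setting this equal to Mgh gives the vertical rise h = (1+k)v₀²/(2g) = 2×4.57²/(2×9.8) = 2.131 m.
The distance along the slope is d = h/sinθ = 2.131/sin34.7° ≈ 3.74 m.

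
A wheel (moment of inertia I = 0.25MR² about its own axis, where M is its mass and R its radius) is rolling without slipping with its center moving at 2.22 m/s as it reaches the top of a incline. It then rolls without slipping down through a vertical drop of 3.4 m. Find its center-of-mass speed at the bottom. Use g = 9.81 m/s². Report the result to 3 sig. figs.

Here I = 0.25MR², so the shape factor k = I/(MR²) = 0.25.
The rolling condition ω = v/R makes the rotational term ½I(v/R)² = ½kMv², so KE_total = ½(1+k)Mv² = (5/8)Mv².
Conserving energy between top and bottom: (5/8)Mv² = (5/8)Mv₀² + Mgh, hence v² = v₀² + 2gh/(1+k).
v = √(2.22² + 2×9.81×3.4/1.25) = √58.29 ≈ 7.64 m/s.

v ≈ 7.64 m/s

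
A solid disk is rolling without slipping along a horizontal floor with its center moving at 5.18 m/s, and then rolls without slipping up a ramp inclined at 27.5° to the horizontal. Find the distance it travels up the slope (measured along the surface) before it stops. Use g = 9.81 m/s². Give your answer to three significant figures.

The moment of inertia is (1/2)MR², giving k ≡ I/(MR²) = 0.5.
The rolling condition ω = v/R makes the rotational term ½I(v/R)² = ½kMv², so KE_total = ½(1+k)Mv² = (3/4)Mv².
Setting this equal to Mgh gives the vertical rise h = (1+k)v₀²/(2g) = 1.5×5.18²/(2×9.81) = 2.051 m.
The distance along the slope is d = h/sinθ = 2.051/sin27.5° ≈ 4.44 m.

d ≈ 4.44 m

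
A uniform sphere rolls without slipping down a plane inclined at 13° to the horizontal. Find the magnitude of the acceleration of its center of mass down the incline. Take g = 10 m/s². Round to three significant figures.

The moment of inertia is (2/5)MR², giving k ≡ I/(MR²) = 0.4.
Translational: Mg sinθ − f = Ma. Rotational about the CM: fR = Iα = kMRa, so f = kMa.
Eliminating f: Mg sinθ = (1+k)Ma, so a = g sinθ/(1+k) = 10 × sin13° / 1.4 ≈ 1.61 m/s².

a ≈ 1.61 m/s²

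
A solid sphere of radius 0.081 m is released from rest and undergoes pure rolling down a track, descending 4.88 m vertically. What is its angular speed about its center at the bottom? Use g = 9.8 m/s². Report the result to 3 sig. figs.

Here I = (2/5)MR², so the shape factor k = I/(MR²) = 0.4.
Since it rolls without slipping, ω = v/R and KE = ½Mv² + ½Iω² = ½(1+k)Mv² = (7/10)Mv².
Energy conservation Mgh = ½(1+k)Mv² gives v = √(2gh/(1+k)) = √(2 × 9.8 × 4.88 / 1.4) = 8.266 m/s.
The angular speed follows from ω = v/R = 8.266/0.081 ≈ 102 rad/s.

ω ≈ 102 rad/s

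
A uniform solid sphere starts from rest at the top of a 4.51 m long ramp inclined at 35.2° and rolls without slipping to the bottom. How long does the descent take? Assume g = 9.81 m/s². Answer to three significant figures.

t ≈ 1.49 s

The moment of inertia is (2/5)MR², giving k ≡ I/(MR²) = 0.4.
Translational: Mg sinθ − f = Ma. Rotational about the CM: fR = Iα = kMRa, so f = kMa.
Hence a = g sinθ/(1+k) = 9.81×sin35.2°/1.4 = 4.039 m/s².
Starting from rest, L = ½at², so t = √(2L/a) = √(2×4.51/4.039) ≈ 1.49 s.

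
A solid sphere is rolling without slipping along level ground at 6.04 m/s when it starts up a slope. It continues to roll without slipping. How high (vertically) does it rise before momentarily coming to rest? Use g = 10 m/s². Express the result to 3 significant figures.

The moment of inertia is (2/5)MR², giving k ≡ I/(MR²) = 0.4.
Pure rolling means v = ωR; then KE = ½Mv² + ½I(v/R)² = ½(1+k)Mv² = (7/10)Mv².
All of this converts to potential energy at the highest point: (7/10)Mv₀² = Mgh.
Thus h = (1+k)v₀²/(2g) = 1.4 × 6.04² / (2 × 10) ≈ 2.55 m.

h ≈ 2.55 m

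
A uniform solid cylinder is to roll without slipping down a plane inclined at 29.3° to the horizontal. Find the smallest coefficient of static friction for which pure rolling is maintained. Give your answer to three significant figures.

μ_min ≈ 0.187

For this body I = (1/2)MR², i.e. k = I/(MR²) = 0.5.
Translational: Mg sinθ − f = Ma. Rotational about the CM: fR = Iα = kMRa, so f = kMa.
These give a = g sinθ/(1+k) and the required friction f = kMg sinθ/(1+k).
With N = Mg cosθ, the no-slip condition f ≤ μN gives μ_min = f/N = k tanθ/(1+k).
μ_min = 0.5 × tan29.3° / 1.5 ≈ 0.187.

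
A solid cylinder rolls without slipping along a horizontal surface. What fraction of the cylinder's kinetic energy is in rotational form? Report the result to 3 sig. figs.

Here I = (1/2)MR², so the shape factor k = I/(MR²) = 0.5.
Since ω = v/R, the translational part is ½Mv² and the rotational part is ½I(v/R)² = ½kMv²; the total is ½(1+k)Mv².
The rotational fraction is therefore k/(1+k) = 0.5/1.5 ≈ 0.333.

fraction ≈ 0.333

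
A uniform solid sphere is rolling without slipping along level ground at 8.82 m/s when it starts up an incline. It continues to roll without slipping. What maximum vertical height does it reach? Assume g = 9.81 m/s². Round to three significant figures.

For this body I = (2/5)MR², i.e. k = I/(MR²) = 0.4.
Since it rolls without slipping, ω = v/R and KE = ½Mv² + ½Iω² = ½(1+k)Mv² = (7/10)Mv².
At the top the kinetic energy is zero, so (7/10)Mv₀² = Mgh.
Thus h = (1+k)v₀²/(2g) = 1.4 × 8.82² / (2 × 9.81) ≈ 5.55 m.

h ≈ 5.55 m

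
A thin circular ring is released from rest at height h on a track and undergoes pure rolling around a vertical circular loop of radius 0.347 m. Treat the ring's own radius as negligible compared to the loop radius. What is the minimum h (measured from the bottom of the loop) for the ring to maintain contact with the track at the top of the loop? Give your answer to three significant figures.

For this body I = MR², i.e. k = I/(MR²) = 1.
At the top, contact is just lost when gravity alone supplies the centripetal force: Mg = Mv_top²/r, i.e. v_top² = gr.
With ω = v/R, the kinetic energy at speed v is ½(1+k)Mv² = Mv².
Energy conservation from release (height h) to the top (height 2r): Mgh = Mg(2r) + M·gr.
Thus h_min = 2r + (1+k)r/2 = r(2 + 2/2) = 0.347 × 3 ≈ 1.04 m.

h_min ≈ 1.04 m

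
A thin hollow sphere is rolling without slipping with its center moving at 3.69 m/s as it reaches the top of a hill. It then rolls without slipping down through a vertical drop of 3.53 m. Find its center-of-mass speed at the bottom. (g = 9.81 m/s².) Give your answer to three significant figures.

The moment of inertia is (2/3)MR², giving k ≡ I/(MR²) = 2/3.
Since it rolls without slipping, ω = v/R and KE = ½Mv² + ½Iω² = ½(1+k)Mv² = (5/6)Mv².
Energy conservation: (5/6)Mv₀² + Mgh = (5/6)Mv², so v² = v₀² + 2gh/(1+k).
v = √(3.69² + 2×9.81×3.53/1.667) = √55.17 ≈ 7.43 m/s.

v ≈ 7.43 m/s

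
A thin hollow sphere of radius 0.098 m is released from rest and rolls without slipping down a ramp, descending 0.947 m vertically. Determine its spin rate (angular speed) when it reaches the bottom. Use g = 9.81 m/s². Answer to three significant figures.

The moment of inertia is (2/3)MR², giving k ≡ I/(MR²) = 2/3.
Since it rolls without slipping, ω = v/R and KE = ½Mv² + ½Iω² = ½(1+k)Mv² = (5/6)Mv².
Energy conservation Mgh = ½(1+k)Mv² gives v = √(2gh/(1+k)) = √(2 × 9.81 × 0.947 / 1.667) = 3.339 m/s.
Then ω = v/R = 3.339 / 0.098 ≈ 34.1 rad/s.

ω ≈ 34.1 rad/s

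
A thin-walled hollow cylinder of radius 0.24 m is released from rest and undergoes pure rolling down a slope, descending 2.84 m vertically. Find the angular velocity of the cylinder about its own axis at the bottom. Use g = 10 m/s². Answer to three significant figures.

ω ≈ 22.2 rad/s

The moment of inertia is MR², giving k ≡ I/(MR²) = 1.
Since it rolls without slipping, ω = v/R and KE = ½Mv² + ½Iω² = ½(1+k)Mv² = Mv².
Energy conservation Mgh = ½(1+k)Mv² gives v = √(2gh/(1+k)) = √(2 × 10 × 2.84 / 2) = 5.329 m/s.
The angular speed follows from ω = v/R = 5.329/0.24 ≈ 22.2 rad/s.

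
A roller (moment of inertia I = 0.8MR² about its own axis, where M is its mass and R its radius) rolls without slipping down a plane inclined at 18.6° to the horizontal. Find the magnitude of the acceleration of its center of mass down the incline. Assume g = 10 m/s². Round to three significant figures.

a ≈ 1.77 m/s²

Here I = 0.8MR², so the shape factor k = I/(MR²) = 0.8.
Along the incline Mg sinθ − f = Ma, and torque about the center fR = Iα = kMR²(a/R) gives f = kMa.
Eliminating f: Mg sinθ = (1+k)Ma, so a = g sinθ/(1+k) = 10 × sin18.6° / 1.8 ≈ 1.77 m/s².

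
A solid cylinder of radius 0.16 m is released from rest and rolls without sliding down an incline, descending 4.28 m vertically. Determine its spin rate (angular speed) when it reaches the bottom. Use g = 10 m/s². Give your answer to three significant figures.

With I = (1/2)MR², the ratio k = I/(MR²) is 0.5.
Pure rolling means v = ωR; then KE = ½Mv² + ½I(v/R)² = ½(1+k)Mv² = (3/4)Mv².
Energy conservation Mgh = ½(1+k)Mv² gives v = √(2gh/(1+k)) = √(2 × 10 × 4.28 / 1.5) = 7.554 m/s.
Then ω = v/R = 7.554 / 0.16 ≈ 47.2 rad/s.

ω ≈ 47.2 rad/s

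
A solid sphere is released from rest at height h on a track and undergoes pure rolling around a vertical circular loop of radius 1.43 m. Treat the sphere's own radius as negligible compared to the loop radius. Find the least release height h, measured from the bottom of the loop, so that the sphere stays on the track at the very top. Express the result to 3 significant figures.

With I = (2/5)MR², the ratio k = I/(MR²) is 0.4.
At the top, contact is just lost when gravity alone supplies the centripetal force: Mg = Mv_top²/r, i.e. v_top² = gr.
With ω = v/R, the kinetic energy at speed v is ½(1+k)Mv² = (7/10)Mv².
Energy conservation from release (height h) to the top (height 2r): Mgh = Mg(2r) + (7/10)M·gr.
Thus h_min = 2r + (1+k)r/2 = r(2 + 1.4/2) = 1.43 × 2.7 ≈ 3.86 m.

h_min ≈ 3.86 m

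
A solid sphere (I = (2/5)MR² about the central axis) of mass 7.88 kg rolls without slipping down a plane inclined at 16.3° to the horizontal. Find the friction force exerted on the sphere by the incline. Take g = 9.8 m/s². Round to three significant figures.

f ≈ 6.19 N

The moment of inertia is (2/5)MR², giving k ≡ I/(MR²) = 0.4.
Translational: Mg sinθ − f = Ma. Rotational about the CM: fR = Iα = kMRa, so f = kMa.
Combining, a = g sinθ/(1+k) and f = kMa = kMg sinθ/(1+k).
f = 0.4 × 7.88 × 9.8 × sin16.3° / 1.4 ≈ 6.19 N.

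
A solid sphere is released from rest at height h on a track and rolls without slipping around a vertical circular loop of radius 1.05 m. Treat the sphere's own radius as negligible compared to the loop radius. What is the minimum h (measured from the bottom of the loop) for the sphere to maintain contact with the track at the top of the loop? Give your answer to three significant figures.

The moment of inertia is (2/5)MR², giving k ≡ I/(MR²) = 0.4.
At the top, contact is just lost when gravity alone supplies the centripetal force: Mg = Mv_top²/r, i.e. v_top² = gr.
With ω = v/R, the kinetic energy at speed v is ½(1+k)Mv² = (7/10)Mv².
Energy conservation from release (height h) to the top (height 2r): Mgh = Mg(2r) + (7/10)M·gr.
Thus h_min = 2r + (1+k)r/2 = r(2 + 1.4/2) = 1.05 × 2.7 ≈ 2.84 m.

h_min ≈ 2.84 m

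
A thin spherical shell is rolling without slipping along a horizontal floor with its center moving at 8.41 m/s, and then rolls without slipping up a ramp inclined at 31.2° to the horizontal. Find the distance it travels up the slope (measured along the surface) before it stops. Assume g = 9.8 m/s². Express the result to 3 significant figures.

d ≈ 11.6 m

The moment of inertia is (2/3)MR², giving k ≡ I/(MR²) = 2/3.
The rolling condition ω = v/R makes the rotational term ½I(v/R)² = ½kMv², so KE_total = ½(1+k)Mv² = (5/6)Mv².
Setting this equal to Mgh gives the vertical rise h = (1+k)v₀²/(2g) = 1.667×8.41²/(2×9.8) = 6.014 m.
The distance along the slope is d = h/sinθ = 6.014/sin31.2° ≈ 11.6 m.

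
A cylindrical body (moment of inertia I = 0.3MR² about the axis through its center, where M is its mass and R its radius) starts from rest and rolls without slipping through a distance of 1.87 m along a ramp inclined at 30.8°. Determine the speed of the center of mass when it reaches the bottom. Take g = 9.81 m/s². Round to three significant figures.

v ≈ 3.80 m/s

Here I = 0.3MR², so the shape factor k = I/(MR²) = 0.3.
Rolling without slipping gives ω = v/R, so the total kinetic energy is ½Mv² + ½Iω² = ½(1+k)Mv² = (13/20)Mv².
The vertical drop is h = L sinθ = 1.87 × sin30.8° = 0.9575 m.
Setting Mgh = (13/20)Mv² gives v = √(2gh/(1+k)) = √(2·9.81·0.9575/1.3) ≈ 3.80 m/s.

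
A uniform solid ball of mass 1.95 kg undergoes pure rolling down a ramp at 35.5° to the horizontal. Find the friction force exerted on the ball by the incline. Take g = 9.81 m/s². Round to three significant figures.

For this body I = (2/5)MR², i.e. k = I/(MR²) = 0.4.
Translational: Mg sinθ − f = Ma. Rotational about the CM: fR = Iα = kMRa, so f = kMa.
Combining, a = g sinθ/(1+k) and f = kMa = kMg sinθ/(1+k).
f = 0.4 × 1.95 × 9.81 × sin35.5° / 1.4 ≈ 3.17 N.

f ≈ 3.17 N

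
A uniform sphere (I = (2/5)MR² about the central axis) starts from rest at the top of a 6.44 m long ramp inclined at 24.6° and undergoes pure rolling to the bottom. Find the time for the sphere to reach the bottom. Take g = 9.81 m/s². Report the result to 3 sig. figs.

With I = (2/5)MR², the ratio k = I/(MR²) is 0.4.
Along the incline Mg sinθ − f = Ma, and torque about the center fR = Iα = kMR²(a/R) gives f = kMa.
Hence a = g sinθ/(1+k) = 9.81×sin24.6°/1.4 = 2.917 m/s².
Starting from rest, L = ½at², so t = √(2L/a) = √(2×6.44/2.917) ≈ 2.10 s.

t ≈ 2.10 s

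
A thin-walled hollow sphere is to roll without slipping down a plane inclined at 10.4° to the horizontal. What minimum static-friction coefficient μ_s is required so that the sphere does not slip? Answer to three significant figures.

The moment of inertia is (2/3)MR², giving k ≡ I/(MR²) = 2/3.
Translational: Mg sinθ − f = Ma. Rotational about the CM: fR = Iα = kMRa, so f = kMa.
These give a = g sinθ/(1+k) and the required friction f = kMg sinθ/(1+k).
With N = Mg cosθ, the no-slip condition f ≤ μN gives μ_min = f/N = k tanθ/(1+k).
μ_min = (2/3) × tan10.4° / 1.667 ≈ 0.0734.

μ_min ≈ 0.0734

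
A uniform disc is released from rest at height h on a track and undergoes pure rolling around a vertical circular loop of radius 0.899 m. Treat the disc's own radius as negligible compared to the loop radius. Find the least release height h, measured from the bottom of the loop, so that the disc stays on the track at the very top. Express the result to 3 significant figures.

h_min ≈ 2.47 m

The moment of inertia is (1/2)MR², giving k ≡ I/(MR²) = 0.5.
At the top of the loop, the minimum-contact condition is Mg = Mv_top²/r, so v_top² = gr.
With ω = v/R, the kinetic energy at speed v is ½(1+k)Mv² = (3/4)Mv².
Energy conservation from release (height h) to the top (height 2r): Mgh = Mg(2r) + (3/4)M·gr.
Thus h_min = 2r + (1+k)r/2 = r(2 + 1.5/2) = 0.899 × 2.75 ≈ 2.47 m.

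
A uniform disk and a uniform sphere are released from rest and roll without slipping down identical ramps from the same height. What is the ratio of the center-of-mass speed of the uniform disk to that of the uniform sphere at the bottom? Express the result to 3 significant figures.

v_ratio ≈ 0.966

Each satisfies Mgh = ½(1+k)Mv² with k = I/(MR²), so v ∝ 1/√(1+k).
For the uniform disk k = 0.5; for the uniform sphere k = 0.4.
v₁/v₂ = √((1+k₂)/(1+k₁)) = √(1.4/1.5) ≈ 0.966.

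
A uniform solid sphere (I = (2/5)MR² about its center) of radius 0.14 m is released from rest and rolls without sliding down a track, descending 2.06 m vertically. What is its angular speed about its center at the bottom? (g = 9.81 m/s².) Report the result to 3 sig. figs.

ω ≈ 38.4 rad/s

With I = (2/5)MR², the ratio k = I/(MR²) is 0.4.
Pure rolling means v = ωR; then KE = ½Mv² + ½I(v/R)² = ½(1+k)Mv² = (7/10)Mv².
Energy conservation Mgh = ½(1+k)Mv² gives v = √(2gh/(1+k)) = √(2 × 9.81 × 2.06 / 1.4) = 5.373 m/s.
Then ω = v/R = 5.373 / 0.14 ≈ 38.4 rad/s.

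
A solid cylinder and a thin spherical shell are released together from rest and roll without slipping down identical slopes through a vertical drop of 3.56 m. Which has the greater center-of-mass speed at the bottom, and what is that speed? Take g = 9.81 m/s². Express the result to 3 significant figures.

the solid cylinder, at v ≈ 6.82 m/s

For rolling without slipping, Mgh = ½(1+k)Mv² where k = I/(MR²), so v = √(2gh/(1+k)).
Solid cylinder: k = 0.5, giving v = √(2×9.81×3.56/1.5) = 6.824 m/s.
Thin spherical shell: k = 2/3, giving v = √(2×9.81×3.56/1.667) = 6.474 m/s.
The smaller k wins: the solid cylinder, at ≈ 6.82 m/s.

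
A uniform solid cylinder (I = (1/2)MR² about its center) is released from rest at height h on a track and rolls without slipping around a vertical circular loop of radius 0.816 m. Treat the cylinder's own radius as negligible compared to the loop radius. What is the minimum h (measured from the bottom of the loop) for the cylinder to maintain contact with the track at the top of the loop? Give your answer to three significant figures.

h_min ≈ 2.24 m

For this body I = (1/2)MR², i.e. k = I/(MR²) = 0.5.
At the top of the loop, the minimum-contact condition is Mg = Mv_top²/r, so v_top² = gr.
With ω = v/R, the kinetic energy at speed v is ½(1+k)Mv² = (3/4)Mv².
Energy conservation from release (height h) to the top (height 2r): Mgh = Mg(2r) + (3/4)M·gr.
Thus h_min = 2r + (1+k)r/2 = r(2 + 1.5/2) = 0.816 × 2.75 ≈ 2.24 m.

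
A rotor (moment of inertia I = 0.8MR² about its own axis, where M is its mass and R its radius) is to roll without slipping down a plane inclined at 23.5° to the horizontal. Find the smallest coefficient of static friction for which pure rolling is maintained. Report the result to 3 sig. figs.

The moment of inertia is 0.8MR², giving k ≡ I/(MR²) = 0.8.
Newton's second law down the slope: Mg sinθ − f = Ma. The torque equation fR = Iα (with α = a/R) gives f = kMa.
These give a = g sinθ/(1+k) and the required friction f = kMg sinθ/(1+k).
With N = Mg cosθ, the no-slip condition f ≤ μN gives μ_min = f/N = k tanθ/(1+k).
μ_min = 0.8 × tan23.5° / 1.8 ≈ 0.193.

μ_min ≈ 0.193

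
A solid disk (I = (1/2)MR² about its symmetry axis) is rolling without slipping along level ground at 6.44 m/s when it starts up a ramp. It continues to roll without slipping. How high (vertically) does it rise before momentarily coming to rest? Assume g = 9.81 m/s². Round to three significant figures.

h ≈ 3.17 m

The moment of inertia is (1/2)MR², giving k ≡ I/(MR²) = 0.5.
Pure rolling means v = ωR; then KE = ½Mv² + ½I(v/R)² = ½(1+k)Mv² = (3/4)Mv².
At the top the kinetic energy is zero, so (3/4)Mv₀² = Mgh.
Thus h = (1+k)v₀²/(2g) = 1.5 × 6.44² / (2 × 9.81) ≈ 3.17 m.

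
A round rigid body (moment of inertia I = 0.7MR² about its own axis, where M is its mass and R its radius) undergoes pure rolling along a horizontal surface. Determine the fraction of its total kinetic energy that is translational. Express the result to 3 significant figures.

fraction ≈ 0.588

With I = 0.7MR², the ratio k = I/(MR²) is 0.7.
Since ω = v/R, the translational part is ½Mv² and the rotational part is ½I(v/R)² = ½kMv²; the total is ½(1+k)Mv².
The translational fraction is therefore 1/(1+k) = 1/1.7 ≈ 0.588.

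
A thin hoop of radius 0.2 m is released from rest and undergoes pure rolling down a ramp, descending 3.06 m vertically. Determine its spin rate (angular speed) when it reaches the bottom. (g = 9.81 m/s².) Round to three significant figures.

ω ≈ 27.4 rad/s

For this body I = MR², i.e. k = I/(MR²) = 1.
Since it rolls without slipping, ω = v/R and KE = ½Mv² + ½Iω² = ½(1+k)Mv² = Mv².
Energy conservation Mgh = ½(1+k)Mv² gives v = √(2gh/(1+k)) = √(2 × 9.81 × 3.06 / 2) = 5.479 m/s.
Then ω = v/R = 5.479 / 0.2 ≈ 27.4 rad/s.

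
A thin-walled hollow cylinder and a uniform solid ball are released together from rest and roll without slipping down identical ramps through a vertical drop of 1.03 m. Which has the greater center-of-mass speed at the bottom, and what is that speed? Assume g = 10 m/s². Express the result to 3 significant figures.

For rolling without slipping, Mgh = ½(1+k)Mv² where k = I/(MR²), so v = √(2gh/(1+k)).
Thin-walled hollow cylinder: k = 1, giving v = √(2×10×1.03/2) = 3.209 m/s.
Uniform solid ball: k = 0.4, giving v = √(2×10×1.03/1.4) = 3.836 m/s.
The smaller k wins: the uniform solid ball, at ≈ 3.84 m/s.

the uniform solid ball, at v ≈ 3.84 m/s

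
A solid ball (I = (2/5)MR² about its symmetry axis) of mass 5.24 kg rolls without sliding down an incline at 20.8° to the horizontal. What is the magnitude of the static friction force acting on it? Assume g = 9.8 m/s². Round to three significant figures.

The moment of inertia is (2/5)MR², giving k ≡ I/(MR²) = 0.4.
Translational: Mg sinθ − f = Ma. Rotational about the CM: fR = Iα = kMRa, so f = kMa.
Combining, a = g sinθ/(1+k) and f = kMa = kMg sinθ/(1+k).
f = 0.4 × 5.24 × 9.8 × sin20.8° / 1.4 ≈ 5.21 N.

f ≈ 5.21 N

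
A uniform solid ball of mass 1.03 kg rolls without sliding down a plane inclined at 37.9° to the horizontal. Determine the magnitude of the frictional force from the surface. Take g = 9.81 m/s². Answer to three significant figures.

The moment of inertia is (2/5)MR², giving k ≡ I/(MR²) = 0.4.
Along the incline Mg sinθ − f = Ma, and torque about the center fR = Iα = kMR²(a/R) gives f = kMa.
Combining, a = g sinθ/(1+k) and f = kMa = kMg sinθ/(1+k).
f = 0.4 × 1.03 × 9.81 × sin37.9° / 1.4 ≈ 1.77 N.

f ≈ 1.77 N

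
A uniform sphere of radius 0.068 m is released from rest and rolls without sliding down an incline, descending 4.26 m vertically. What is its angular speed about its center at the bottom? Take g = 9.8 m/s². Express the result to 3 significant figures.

The moment of inertia is (2/5)MR², giving k ≡ I/(MR²) = 0.4.
Since it rolls without slipping, ω = v/R and KE = ½Mv² + ½Iω² = ½(1+k)Mv² = (7/10)Mv².
Energy conservation Mgh = ½(1+k)Mv² gives v = √(2gh/(1+k)) = √(2 × 9.8 × 4.26 / 1.4) = 7.723 m/s.
Then ω = v/R = 7.723 / 0.068 ≈ 114 rad/s.

ω ≈ 114 rad/s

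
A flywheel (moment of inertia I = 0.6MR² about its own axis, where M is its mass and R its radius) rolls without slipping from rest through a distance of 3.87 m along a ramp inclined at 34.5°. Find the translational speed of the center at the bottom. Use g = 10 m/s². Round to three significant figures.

The moment of inertia is 0.6MR², giving k ≡ I/(MR²) = 0.6.
The rolling condition ω = v/R makes the rotational term ½I(v/R)² = ½kMv², so KE_total = ½(1+k)Mv² = (4/5)Mv².
The vertical drop is h = L sinθ = 3.87 × sin34.5° = 2.192 m.
Energy conservation: Mgh = (4/5)Mv², so v = √(2gh/(1+k)) = √(2 × 10 × 2.192 / 1.6) ≈ 5.23 m/s.

v ≈ 5.23 m/s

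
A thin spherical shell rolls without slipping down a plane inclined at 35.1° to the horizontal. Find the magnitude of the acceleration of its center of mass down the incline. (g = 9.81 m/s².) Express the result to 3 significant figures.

a ≈ 3.38 m/s²

The moment of inertia is (2/3)MR², giving k ≡ I/(MR²) = 2/3.
Translational: Mg sinθ − f = Ma. Rotational about the CM: fR = Iα = kMRa, so f = kMa.
Eliminating f: Mg sinθ = (1+k)Ma, so a = g sinθ/(1+k) = 9.81 × sin35.1° / 1.667 ≈ 3.38 m/s².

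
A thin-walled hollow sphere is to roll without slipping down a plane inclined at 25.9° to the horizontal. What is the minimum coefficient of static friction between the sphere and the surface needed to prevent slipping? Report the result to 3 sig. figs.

The moment of inertia is (2/3)MR², giving k ≡ I/(MR²) = 2/3.
Along the incline Mg sinθ − f = Ma, and torque about the center fR = Iα = kMR²(a/R) gives f = kMa.
These give a = g sinθ/(1+k) and the required friction f = kMg sinθ/(1+k).
With N = Mg cosθ, the no-slip condition f ≤ μN gives μ_min = f/N = k tanθ/(1+k).
μ_min = (2/3) × tan25.9° / 1.667 ≈ 0.194.

μ_min ≈ 0.194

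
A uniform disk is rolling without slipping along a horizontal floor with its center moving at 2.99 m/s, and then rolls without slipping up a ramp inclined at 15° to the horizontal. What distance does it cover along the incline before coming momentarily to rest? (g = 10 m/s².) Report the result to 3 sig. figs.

d ≈ 2.59 m

The moment of inertia is (1/2)MR², giving k ≡ I/(MR²) = 0.5.
Rolling without slipping gives ω = v/R, so the total kinetic energy is ½Mv² + ½Iω² = ½(1+k)Mv² = (3/4)Mv².
Setting this equal to Mgh gives the vertical rise h = (1+k)v₀²/(2g) = 1.5×2.99²/(2×10) = 0.6705 m.
The distance along the slope is d = h/sinθ = 0.6705/sin15° ≈ 2.59 m.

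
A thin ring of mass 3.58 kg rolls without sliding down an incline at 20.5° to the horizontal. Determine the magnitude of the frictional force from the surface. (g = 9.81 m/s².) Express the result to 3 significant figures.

With I = MR², the ratio k = I/(MR²) is 1.
Along the incline Mg sinθ − f = Ma, and torque about the center fR = Iα = kMR²(a/R) gives f = kMa.
Combining, a = g sinθ/(1+k) and f = kMa = kMg sinθ/(1+k).
f = 1 × 3.58 × 9.81 × sin20.5° / 2 ≈ 6.15 N.

f ≈ 6.15 N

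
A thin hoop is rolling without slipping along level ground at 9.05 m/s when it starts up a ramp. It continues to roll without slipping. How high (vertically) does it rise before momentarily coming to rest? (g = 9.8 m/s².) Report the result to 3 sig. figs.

h ≈ 8.36 m

Here I = MR², so the shape factor k = I/(MR²) = 1.
Pure rolling means v = ωR; then KE = ½Mv² + ½I(v/R)² = ½(1+k)Mv² = Mv².
At the top the kinetic energy is zero, so Mv₀² = Mgh.
Thus h = (1+k)v₀²/(2g) = 2 × 9.05² / (2 × 9.8) ≈ 8.36 m.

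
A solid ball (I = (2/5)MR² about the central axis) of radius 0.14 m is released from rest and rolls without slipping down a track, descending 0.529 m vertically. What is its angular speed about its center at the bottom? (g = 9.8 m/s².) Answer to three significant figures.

ω ≈ 19.4 rad/s

Here I = (2/5)MR², so the shape factor k = I/(MR²) = 0.4.
The rolling condition ω = v/R makes the rotational term ½I(v/R)² = ½kMv², so KE_total = ½(1+k)Mv² = (7/10)Mv².
Energy conservation Mgh = ½(1+k)Mv² gives v = √(2gh/(1+k)) = √(2 × 9.8 × 0.529 / 1.4) = 2.721 m/s.
The angular speed follows from ω = v/R = 2.721/0.14 ≈ 19.4 rad/s.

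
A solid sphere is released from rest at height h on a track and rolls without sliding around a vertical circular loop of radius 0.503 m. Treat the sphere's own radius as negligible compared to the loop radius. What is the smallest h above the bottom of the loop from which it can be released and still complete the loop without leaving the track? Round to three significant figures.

With I = (2/5)MR², the ratio k = I/(MR²) is 0.4.
At the top of the loop, the minimum-contact condition is Mg = Mv_top²/r, so v_top² = gr.
With ω = v/R, the kinetic energy at speed v is ½(1+k)Mv² = (7/10)Mv².
Energy conservation from release (height h) to the top (height 2r): Mgh = Mg(2r) + (7/10)M·gr.
Thus h_min = 2r + (1+k)r/2 = r(2 + 1.4/2) = 0.503 × 2.7 ≈ 1.36 m.

h_min ≈ 1.36 m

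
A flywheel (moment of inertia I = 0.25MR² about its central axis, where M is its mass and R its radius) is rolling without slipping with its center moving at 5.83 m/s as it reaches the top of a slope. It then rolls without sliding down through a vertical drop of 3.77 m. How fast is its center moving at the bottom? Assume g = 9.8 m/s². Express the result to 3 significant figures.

v ≈ 9.65 m/s

The moment of inertia is 0.25MR², giving k ≡ I/(MR²) = 0.25.
The rolling condition ω = v/R makes the rotational term ½I(v/R)² = ½kMv², so KE_total = ½(1+k)Mv² = (5/8)Mv².
Conserving energy between top and bottom: (5/8)Mv² = (5/8)Mv₀² + Mgh, hence v² = v₀² + 2gh/(1+k).
v = √(5.83² + 2×9.8×3.77/1.25) = √93.1 ≈ 9.65 m/s.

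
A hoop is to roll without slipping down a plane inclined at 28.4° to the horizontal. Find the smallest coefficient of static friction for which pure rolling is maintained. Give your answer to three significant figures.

Here I = MR², so the shape factor k = I/(MR²) = 1.
Along the incline Mg sinθ − f = Ma, and torque about the center fR = Iα = kMR²(a/R) gives f = kMa.
These give a = g sinθ/(1+k) and the required friction f = kMg sinθ/(1+k).
With N = Mg cosθ, the no-slip condition f ≤ μN gives μ_min = f/N = k tanθ/(1+k).
μ_min = 1 × tan28.4° / 2 ≈ 0.270.

μ_min ≈ 0.270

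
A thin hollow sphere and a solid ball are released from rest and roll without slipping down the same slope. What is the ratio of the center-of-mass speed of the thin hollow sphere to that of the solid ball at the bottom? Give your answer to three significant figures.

Each satisfies Mgh = ½(1+k)Mv² with k = I/(MR²), so v ∝ 1/√(1+k).
For the thin hollow sphere k = 2/3; for the solid ball k = 0.4.
v₁/v₂ = √((1+k₂)/(1+k₁)) = √(1.4/1.667) ≈ 0.917.

v_ratio ≈ 0.917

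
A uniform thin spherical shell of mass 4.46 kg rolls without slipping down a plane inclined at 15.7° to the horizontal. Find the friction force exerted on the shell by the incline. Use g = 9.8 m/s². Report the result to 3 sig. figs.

f ≈ 4.73 N

With I = (2/3)MR², the ratio k = I/(MR²) is 2/3.
Translational: Mg sinθ − f = Ma. Rotational about the CM: fR = Iα = kMRa, so f = kMa.
Combining, a = g sinθ/(1+k) and f = kMa = kMg sinθ/(1+k).
f = (2/3) × 4.46 × 9.8 × sin15.7° / 1.667 ≈ 4.73 N.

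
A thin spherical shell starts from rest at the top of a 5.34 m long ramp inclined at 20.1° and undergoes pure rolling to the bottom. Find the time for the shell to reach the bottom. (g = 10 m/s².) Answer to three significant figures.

With I = (2/3)MR², the ratio k = I/(MR²) is 2/3.
Newton's second law down the slope: Mg sinθ − f = Ma. The torque equation fR = Iα (with α = a/R) gives f = kMa.
Hence a = g sinθ/(1+k) = 10×sin20.1°/1.667 = 2.062 m/s².
With constant a from rest, t = √(2L/a) = √(2·5.34/2.062) ≈ 2.28 s.

t ≈ 2.28 s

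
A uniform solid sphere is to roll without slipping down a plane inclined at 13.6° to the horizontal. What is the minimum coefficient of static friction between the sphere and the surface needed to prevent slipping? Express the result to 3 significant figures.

μ_min ≈ 0.0691

With I = (2/5)MR², the ratio k = I/(MR²) is 0.4.
Translational: Mg sinθ − f = Ma. Rotational about the CM: fR = Iα = kMRa, so f = kMa.
These give a = g sinθ/(1+k) and the required friction f = kMg sinθ/(1+k).
The normal force is N = Mg cosθ, so μ_min = f/N = k tanθ/(1+k).
μ_min = 0.4 × tan13.6° / 1.4 ≈ 0.0691.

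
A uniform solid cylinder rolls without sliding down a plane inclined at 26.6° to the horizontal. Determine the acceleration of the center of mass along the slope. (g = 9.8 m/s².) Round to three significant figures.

The moment of inertia is (1/2)MR², giving k ≡ I/(MR²) = 0.5.
Translational: Mg sinθ − f = Ma. Rotational about the CM: fR = Iα = kMRa, so f = kMa.
Eliminating f: Mg sinθ = (1+k)Ma, so a = g sinθ/(1+k) = 9.8 × sin26.6° / 1.5 ≈ 2.93 m/s².

a ≈ 2.93 m/s²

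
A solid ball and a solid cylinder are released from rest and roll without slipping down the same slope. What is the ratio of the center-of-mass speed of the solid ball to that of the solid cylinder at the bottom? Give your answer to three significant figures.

v_ratio ≈ 1.04

Each satisfies Mgh = ½(1+k)Mv² with k = I/(MR²), so v ∝ 1/√(1+k).
For the solid ball k = 0.4; for the solid cylinder k = 0.5.
v₁/v₂ = √((1+k₂)/(1+k₁)) = √(1.5/1.4) ≈ 1.04.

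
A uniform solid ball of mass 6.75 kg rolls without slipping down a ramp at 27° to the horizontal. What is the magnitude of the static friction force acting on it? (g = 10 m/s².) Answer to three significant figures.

For this body I = (2/5)MR², i.e. k = I/(MR²) = 0.4.
Newton's second law down the slope: Mg sinθ − f = Ma. The torque equation fR = Iα (with α = a/R) gives f = kMa.
Combining, a = g sinθ/(1+k) and f = kMa = kMg sinθ/(1+k).
f = 0.4 × 6.75 × 10 × sin27° / 1.4 ≈ 8.76 N.

f ≈ 8.76 N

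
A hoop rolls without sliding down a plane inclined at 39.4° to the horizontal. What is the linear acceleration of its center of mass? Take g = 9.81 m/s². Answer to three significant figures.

For this body I = MR², i.e. k = I/(MR²) = 1.
Newton's second law down the slope: Mg sinθ − f = Ma. The torque equation fR = Iα (with α = a/R) gives f = kMa.
Eliminating f: Mg sinθ = (1+k)Ma, so a = g sinθ/(1+k) = 9.81 × sin39.4° / 2 ≈ 3.11 m/s².

a ≈ 3.11 m/s²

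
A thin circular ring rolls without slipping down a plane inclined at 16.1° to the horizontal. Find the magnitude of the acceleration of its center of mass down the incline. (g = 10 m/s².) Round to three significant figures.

For this body I = MR², i.e. k = I/(MR²) = 1.
Newton's second law down the slope: Mg sinθ − f = Ma. The torque equation fR = Iα (with α = a/R) gives f = kMa.
Eliminating f: Mg sinθ = (1+k)Ma, so a = g sinθ/(1+k) = 10 × sin16.1° / 2 ≈ 1.39 m/s².

a ≈ 1.39 m/s²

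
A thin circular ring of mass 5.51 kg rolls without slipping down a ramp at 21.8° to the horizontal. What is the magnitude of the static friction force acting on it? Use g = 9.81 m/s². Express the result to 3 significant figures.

f ≈ 10.0 N

The moment of inertia is MR², giving k ≡ I/(MR²) = 1.
Translational: Mg sinθ − f = Ma. Rotational about the CM: fR = Iα = kMRa, so f = kMa.
Combining, a = g sinθ/(1+k) and f = kMa = kMg sinθ/(1+k).
f = 1 × 5.51 × 9.81 × sin21.8° / 2 ≈ 10.0 N.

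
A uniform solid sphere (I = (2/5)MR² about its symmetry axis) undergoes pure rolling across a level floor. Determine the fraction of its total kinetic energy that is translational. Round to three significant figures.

fraction ≈ 0.714

The moment of inertia is (2/5)MR², giving k ≡ I/(MR²) = 0.4.
With ω = v/R, KE_trans = ½Mv² and KE_rot = ½Iω² = ½kMv², so KE_total = ½(1+k)Mv².
The translational fraction is therefore 1/(1+k) = 1/1.4 ≈ 0.714.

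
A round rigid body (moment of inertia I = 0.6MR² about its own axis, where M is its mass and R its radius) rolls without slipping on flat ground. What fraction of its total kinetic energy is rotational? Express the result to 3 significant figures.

fraction ≈ 0.375

With I = 0.6MR², the ratio k = I/(MR²) is 0.6.
Since ω = v/R, the translational part is ½Mv² and the rotational part is ½I(v/R)² = ½kMv²; the total is ½(1+k)Mv².
The rotational fraction is therefore k/(1+k) = 0.6/1.6 ≈ 0.375.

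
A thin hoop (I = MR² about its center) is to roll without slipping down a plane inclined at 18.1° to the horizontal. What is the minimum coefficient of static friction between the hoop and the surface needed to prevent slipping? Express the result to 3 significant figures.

Here I = MR², so the shape factor k = I/(MR²) = 1.
Along the incline Mg sinθ − f = Ma, and torque about the center fR = Iα = kMR²(a/R) gives f = kMa.
These give a = g sinθ/(1+k) and the required friction f = kMg sinθ/(1+k).
The normal force is N = Mg cosθ, so μ_min = f/N = k tanθ/(1+k).
μ_min = 1 × tan18.1° / 2 ≈ 0.163.

μ_min ≈ 0.163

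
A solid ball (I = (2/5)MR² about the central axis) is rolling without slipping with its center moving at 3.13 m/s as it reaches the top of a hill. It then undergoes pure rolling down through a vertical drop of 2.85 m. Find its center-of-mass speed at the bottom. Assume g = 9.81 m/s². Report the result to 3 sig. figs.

The moment of inertia is (2/5)MR², giving k ≡ I/(MR²) = 0.4.
The rolling condition ω = v/R makes the rotational term ½I(v/R)² = ½kMv², so KE_total = ½(1+k)Mv² = (7/10)Mv².
Energy conservation: (7/10)Mv₀² + Mgh = (7/10)Mv², so v² = v₀² + 2gh/(1+k).
v = √(3.13² + 2×9.81×2.85/1.4) = √49.74 ≈ 7.05 m/s.

v ≈ 7.05 m/s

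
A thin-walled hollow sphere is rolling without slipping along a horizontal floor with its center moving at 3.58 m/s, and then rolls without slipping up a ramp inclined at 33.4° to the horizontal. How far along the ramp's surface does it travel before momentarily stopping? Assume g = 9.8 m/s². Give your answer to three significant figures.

d ≈ 1.98 m

With I = (2/3)MR², the ratio k = I/(MR²) is 2/3.
Since it rolls without slipping, ω = v/R and KE = ½Mv² + ½Iω² = ½(1+k)Mv² = (5/6)Mv².
Setting this equal to Mgh gives the vertical rise h = (1+k)v₀²/(2g) = 1.667×3.58²/(2×9.8) = 1.09 m.
Along the incline, d = h/sinθ = 1.09/sin33.4° ≈ 1.98 m.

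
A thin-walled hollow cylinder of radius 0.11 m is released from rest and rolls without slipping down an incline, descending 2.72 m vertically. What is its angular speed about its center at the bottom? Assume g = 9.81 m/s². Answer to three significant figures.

The moment of inertia is MR², giving k ≡ I/(MR²) = 1.
The rolling condition ω = v/R makes the rotational term ½I(v/R)² = ½kMv², so KE_total = ½(1+k)Mv² = Mv².
Energy conservation Mgh = ½(1+k)Mv² gives v = √(2gh/(1+k)) = √(2 × 9.81 × 2.72 / 2) = 5.166 m/s.
Then ω = v/R = 5.166 / 0.11 ≈ 47.0 rad/s.

ω ≈ 47.0 rad/s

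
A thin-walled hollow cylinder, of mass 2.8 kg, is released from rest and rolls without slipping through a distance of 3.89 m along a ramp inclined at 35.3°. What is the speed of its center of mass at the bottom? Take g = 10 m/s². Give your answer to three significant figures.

The moment of inertia is MR², giving k ≡ I/(MR²) = 1.
Since it rolls without slipping, ω = v/R and KE = ½Mv² + ½Iω² = ½(1+k)Mv² = Mv².
The vertical drop is h = L sinθ = 3.89 × sin35.3° = 2.248 m.
Energy conservation: Mgh = Mv², so v = √(2gh/(1+k)) = √(2 × 10 × 2.248 / 2) ≈ 4.74 m/s.

v ≈ 4.74 m/s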